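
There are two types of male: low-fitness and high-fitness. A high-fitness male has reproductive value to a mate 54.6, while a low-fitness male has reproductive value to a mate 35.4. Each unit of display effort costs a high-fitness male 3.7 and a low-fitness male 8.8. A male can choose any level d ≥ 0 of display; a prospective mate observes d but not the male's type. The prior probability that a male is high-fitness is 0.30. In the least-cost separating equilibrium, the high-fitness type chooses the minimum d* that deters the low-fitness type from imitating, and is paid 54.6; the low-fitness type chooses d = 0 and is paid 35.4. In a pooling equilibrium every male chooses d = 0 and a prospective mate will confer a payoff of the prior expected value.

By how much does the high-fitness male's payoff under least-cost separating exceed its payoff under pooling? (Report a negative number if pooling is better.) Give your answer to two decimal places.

Least-cost separating signal: d* solves 35.4 = 54.6 − 8.8·d*, so d* = (54.6 − 35.4)/8.8 ≈ 2.1818.
High-fitness type's separating payoff: 54.6 − 3.7 × d* = 54.6 − 3.7 × (54.6 − 35.4)/8.8 = 54.6 − 71.04/8.8 ≈ 46.5273.
Pooling payoff: 0.30 × 54.6 + 0.70 × 35.4 = 41.16.
Difference: 46.5273 − 41.16 = 5.3673, i.e. 5.37 to two decimal places.
The high-fitness type prefers to separate.

5.37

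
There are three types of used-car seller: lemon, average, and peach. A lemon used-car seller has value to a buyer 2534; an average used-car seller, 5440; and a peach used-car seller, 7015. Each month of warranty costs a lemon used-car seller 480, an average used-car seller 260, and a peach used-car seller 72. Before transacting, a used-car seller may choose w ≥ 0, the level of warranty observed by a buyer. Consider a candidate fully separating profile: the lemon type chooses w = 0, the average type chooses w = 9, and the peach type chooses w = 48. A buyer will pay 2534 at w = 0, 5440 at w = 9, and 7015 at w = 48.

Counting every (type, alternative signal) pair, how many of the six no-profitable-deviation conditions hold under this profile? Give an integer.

Average (own payoff 5440 − 260×9 = 3100): to w=0 gives 2534 → no gain ✓; to w=48 gives 7015 − 260×48 = -5465 → no gain ✓.
Lemon (own payoff 2534): to w=9 gives 5440 − 480×9 = 1120 → no gain ✓; to w=48 gives 7015 − 480×48 = -16025 → no gain ✓.
Peach (own payoff 7015 − 72×48 = 3559): to w=0 gives 2534 → no gain ✓; to w=9 gives 5440 − 72×9 = 4792 → profitable ✗.
5 of the 6 constraints hold; not an equilibrium.

5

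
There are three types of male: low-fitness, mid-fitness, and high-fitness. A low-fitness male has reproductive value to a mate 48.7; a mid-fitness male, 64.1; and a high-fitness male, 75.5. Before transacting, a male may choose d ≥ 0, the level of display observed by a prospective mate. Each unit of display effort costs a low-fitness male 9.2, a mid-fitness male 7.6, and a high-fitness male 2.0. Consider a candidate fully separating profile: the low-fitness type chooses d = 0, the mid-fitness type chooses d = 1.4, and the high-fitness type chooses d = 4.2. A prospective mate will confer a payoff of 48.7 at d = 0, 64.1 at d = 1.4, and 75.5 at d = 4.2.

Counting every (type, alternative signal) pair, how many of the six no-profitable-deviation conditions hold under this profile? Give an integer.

Low-fitness (own payoff 48.7): to d=1.4 gives 64.1 − 9.2×1.4 = 51.22 → profitable ✗; to d=4.2 gives 75.5 − 9.2×4.2 = 36.86 → no gain ✓.
Mid-fitness (own payoff 64.1 − 7.6×1.4 = 53.46): to d=0 gives 48.7 → no gain ✓; to d=4.2 gives 75.5 − 7.6×4.2 = 43.58 → no gain ✓.
High-fitness (own payoff 75.5 − 2.0×4.2 = 67.1): to d=0 gives 48.7 → no gain ✓; to d=1.4 gives 64.1 − 2.0×1.4 = 61.3 → no gain ✓.
5 of the 6 constraints hold; not an equilibrium.

5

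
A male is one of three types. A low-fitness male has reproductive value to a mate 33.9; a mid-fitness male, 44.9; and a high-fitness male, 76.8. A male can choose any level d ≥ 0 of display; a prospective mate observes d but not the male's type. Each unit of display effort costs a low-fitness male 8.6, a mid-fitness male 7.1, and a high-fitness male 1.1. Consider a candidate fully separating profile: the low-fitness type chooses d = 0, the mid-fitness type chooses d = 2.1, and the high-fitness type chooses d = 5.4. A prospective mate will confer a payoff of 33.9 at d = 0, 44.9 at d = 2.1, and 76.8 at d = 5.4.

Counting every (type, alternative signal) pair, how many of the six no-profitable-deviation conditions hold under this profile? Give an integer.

High-fitness (own payoff 76.8 − 1.1×5.4 = 70.86): to d=0 gives 33.9 → no gain ✓; to d=2.1 gives 44.9 − 1.1×2.1 = 42.59 → no gain ✓.
Low-fitness (own payoff 33.9): to d=2.1 gives 44.9 − 8.6×2.1 = 26.84 → no gain ✓; to d=5.4 gives 76.8 − 8.6×5.4 = 30.36 → no gain ✓.
Mid-fitness (own payoff 44.9 − 7.1×2.1 = 29.99): to d=0 gives 33.9 → profitable ✗; to d=5.4 gives 76.8 − 7.1×5.4 = 38.46 → profitable ✗.
4 of the 6 constraints hold; not an equilibrium.

4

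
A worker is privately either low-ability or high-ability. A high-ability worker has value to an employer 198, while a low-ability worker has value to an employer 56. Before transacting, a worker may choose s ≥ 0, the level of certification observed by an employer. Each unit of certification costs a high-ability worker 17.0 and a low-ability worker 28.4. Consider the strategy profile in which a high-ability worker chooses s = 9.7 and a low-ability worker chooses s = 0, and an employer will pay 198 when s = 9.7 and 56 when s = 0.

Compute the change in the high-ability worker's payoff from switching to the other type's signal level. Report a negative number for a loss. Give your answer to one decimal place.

22.9

Playing s = 9.7 the high-ability worker receives 198 − 17.0 × 9.7 = 33.1.
Deviating to s = 0 yields 56 instead.
Gain from deviating: 56 − 33.1 = 22.9.
The gain is positive, so the high-ability type's incentive-compatibility constraint is violated — this profile is not a separating equilibrium.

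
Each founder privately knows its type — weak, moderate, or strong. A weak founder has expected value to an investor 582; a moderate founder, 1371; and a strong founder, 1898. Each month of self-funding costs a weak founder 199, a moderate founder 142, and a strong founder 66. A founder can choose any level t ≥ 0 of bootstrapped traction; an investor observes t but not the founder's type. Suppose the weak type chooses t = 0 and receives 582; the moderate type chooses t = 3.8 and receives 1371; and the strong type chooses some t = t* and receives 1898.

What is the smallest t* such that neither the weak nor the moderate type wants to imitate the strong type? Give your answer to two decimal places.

Moderate type (on-path payoff 1371 − 142×3.8 = 831.4) won't mimic when 831.4 ≥ 1898 − 142·t*, i.e. t* ≥ 7.51.
Weak type (on-path payoff 582) won't mimic when 582 ≥ 1898 − 199·t*, i.e. t* ≥ 6.61.
Both must hold, so t* = max(6.61, 7.51) = 7.51. The moderate type's constraint binds.

7.51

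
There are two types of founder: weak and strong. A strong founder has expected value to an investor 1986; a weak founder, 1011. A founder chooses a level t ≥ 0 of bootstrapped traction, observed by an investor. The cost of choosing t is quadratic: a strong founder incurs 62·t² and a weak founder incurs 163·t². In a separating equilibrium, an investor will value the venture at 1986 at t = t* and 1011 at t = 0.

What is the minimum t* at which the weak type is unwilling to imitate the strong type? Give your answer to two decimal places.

2.45

The weak type at t = 0 receives 1011; imitating at t* yields 1986 − 163·t*².
Indifference: 1011 = 1986 − 163·t*², so t*² = (1986 − 1011) / 163 ≈ 5.9816.
t* = √5.9816 ≈ 2.45.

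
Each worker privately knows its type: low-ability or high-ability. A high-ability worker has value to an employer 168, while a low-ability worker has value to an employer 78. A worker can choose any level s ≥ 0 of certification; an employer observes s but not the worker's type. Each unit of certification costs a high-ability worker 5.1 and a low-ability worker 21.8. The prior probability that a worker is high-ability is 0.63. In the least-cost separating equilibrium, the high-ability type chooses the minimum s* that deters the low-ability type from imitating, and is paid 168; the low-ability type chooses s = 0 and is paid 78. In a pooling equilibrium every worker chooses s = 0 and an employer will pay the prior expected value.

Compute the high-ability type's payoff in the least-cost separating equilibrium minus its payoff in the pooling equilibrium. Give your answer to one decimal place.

12.2

Least-cost separating signal: s* solves 78 = 168 − 21.8·s*, so s* = (168 − 78)/21.8 ≈ 4.1284.
High-ability type's separating payoff: 168 − 5.1 × s* = 168 − 5.1 × (168 − 78)/21.8 = 168 − 459/21.8 ≈ 146.945.
Pooling payoff: 0.63 × 168 + 0.37 × 78 = 134.7.
Difference: 146.945 − 134.7 = 12.245, i.e. 12.2 to one decimal place.
The high-ability type prefers to separate.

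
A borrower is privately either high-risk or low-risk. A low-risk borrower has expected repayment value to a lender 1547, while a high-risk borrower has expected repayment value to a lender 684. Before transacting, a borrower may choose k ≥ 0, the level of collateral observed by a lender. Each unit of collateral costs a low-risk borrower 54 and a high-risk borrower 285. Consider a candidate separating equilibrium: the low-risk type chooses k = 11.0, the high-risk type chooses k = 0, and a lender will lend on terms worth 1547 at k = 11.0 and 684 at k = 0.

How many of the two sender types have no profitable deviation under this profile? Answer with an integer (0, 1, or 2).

2

Low-risk type: signal → 1547 − 54 × 11.0 = 953; deviate to 0 → 684. IC holds (953 ≥ 684).
High-risk type: stay at 0 → 684; mimic → 1547 − 285 × 11.0 = -1588. IC holds (684 ≥ -1588).
2 of 2 constraints hold, so this is a separating equilibrium.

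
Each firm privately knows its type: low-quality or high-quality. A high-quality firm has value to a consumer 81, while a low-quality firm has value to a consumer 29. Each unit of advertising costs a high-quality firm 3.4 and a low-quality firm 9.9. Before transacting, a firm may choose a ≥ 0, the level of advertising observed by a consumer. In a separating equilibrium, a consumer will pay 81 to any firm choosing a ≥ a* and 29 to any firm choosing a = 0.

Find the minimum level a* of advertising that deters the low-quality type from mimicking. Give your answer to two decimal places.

5.25

A low-quality firm choosing a = 0 receives 29.
Imitating at a* instead would pay 81 at cost 9.9·a*, netting 81 − 9.9·a*.
Indifference: 29 = 81 − 9.9·a*, so a* = (81 − 29) / 9.9 ≈ 5.25.
At a* the low-quality type's incentive constraint just binds; the high-quality type strictly prefers a* since its per-unit cost is lower.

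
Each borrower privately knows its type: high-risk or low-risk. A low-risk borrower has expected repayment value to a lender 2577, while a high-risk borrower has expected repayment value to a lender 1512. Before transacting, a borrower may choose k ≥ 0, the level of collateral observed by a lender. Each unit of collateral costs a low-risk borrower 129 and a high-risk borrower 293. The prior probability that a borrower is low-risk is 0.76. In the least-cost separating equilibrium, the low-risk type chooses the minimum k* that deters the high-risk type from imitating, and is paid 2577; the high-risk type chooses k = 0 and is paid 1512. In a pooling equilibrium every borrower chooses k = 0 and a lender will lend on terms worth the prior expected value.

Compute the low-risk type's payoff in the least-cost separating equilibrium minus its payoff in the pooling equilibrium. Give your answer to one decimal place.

-213.3

Least-cost separating signal: k* solves 1512 = 2577 − 293·k*, so k* = (2577 − 1512)/293 ≈ 3.6348.
Low-risk type's separating payoff: 2577 − 129 × k* = 2577 − 129 × (2577 − 1512)/293 = 2577 − 137385/293 ≈ 2108.109.
Pooling payoff: 0.76 × 2577 + 0.24 × 1512 = 2321.4.
Difference: 2108.109 − 2321.4 = -213.291, i.e. -213.3 to one decimal place.
The low-risk type would prefer the pooling outcome.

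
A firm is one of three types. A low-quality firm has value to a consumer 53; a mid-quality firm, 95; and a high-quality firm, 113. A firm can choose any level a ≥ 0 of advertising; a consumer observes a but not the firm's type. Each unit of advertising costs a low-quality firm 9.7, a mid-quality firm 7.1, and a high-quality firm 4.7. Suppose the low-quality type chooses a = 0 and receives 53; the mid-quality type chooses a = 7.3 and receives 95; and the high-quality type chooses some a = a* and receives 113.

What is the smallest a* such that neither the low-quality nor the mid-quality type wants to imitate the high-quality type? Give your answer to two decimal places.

9.84

Low-quality type (on-path payoff 53) won't mimic when 53 ≥ 113 − 9.7·a*, i.e. a* ≥ 6.19.
Mid-quality type (on-path payoff 95 − 7.1×7.3 = 43.17) won't mimic when 43.17 ≥ 113 − 7.1·a*, i.e. a* ≥ 9.84.
Both must hold, so a* = max(6.19, 9.84) = 9.84. The mid-quality type's constraint binds.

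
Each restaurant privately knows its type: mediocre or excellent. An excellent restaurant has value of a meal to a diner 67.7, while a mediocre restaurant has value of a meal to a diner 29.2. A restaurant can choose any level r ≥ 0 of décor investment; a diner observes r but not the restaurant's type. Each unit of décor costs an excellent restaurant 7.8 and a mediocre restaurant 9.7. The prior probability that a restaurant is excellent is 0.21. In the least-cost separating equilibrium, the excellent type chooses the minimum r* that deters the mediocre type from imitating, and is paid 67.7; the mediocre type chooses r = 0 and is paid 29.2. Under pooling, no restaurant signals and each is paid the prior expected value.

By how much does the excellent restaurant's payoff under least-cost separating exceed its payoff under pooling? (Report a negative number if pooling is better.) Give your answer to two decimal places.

Least-cost separating signal: r* solves 29.2 = 67.7 − 9.7·r*, so r* = (67.7 − 29.2)/9.7 ≈ 3.9691.
Excellent type's separating payoff: 67.7 − 7.8 × r* = 67.7 − 7.8 × (67.7 − 29.2)/9.7 = 67.7 − 300.3/9.7 ≈ 36.7412.
Pooling payoff: 0.21 × 67.7 + 0.79 × 29.2 = 37.285.
Difference: 36.7412 − 37.285 = -0.5438, i.e. -0.54 to two decimal places.
The excellent type would prefer the pooling outcome.

-0.54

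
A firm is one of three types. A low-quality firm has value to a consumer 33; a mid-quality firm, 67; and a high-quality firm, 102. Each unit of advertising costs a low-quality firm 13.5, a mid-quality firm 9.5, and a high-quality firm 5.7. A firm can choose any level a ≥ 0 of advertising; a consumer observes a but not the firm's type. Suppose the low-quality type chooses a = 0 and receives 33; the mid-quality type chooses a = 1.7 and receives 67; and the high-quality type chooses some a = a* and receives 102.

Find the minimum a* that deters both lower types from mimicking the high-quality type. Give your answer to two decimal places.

5.38

Mid-quality type (on-path payoff 67 − 9.5×1.7 = 50.85) won't mimic when 50.85 ≥ 102 − 9.5·a*, i.e. a* ≥ 5.38.
Low-quality type (on-path payoff 33) won't mimic when 33 ≥ 102 − 13.5·a*, i.e. a* ≥ 5.11.
Both must hold, so a* = max(5.11, 5.38) = 5.38. The mid-quality type's constraint binds.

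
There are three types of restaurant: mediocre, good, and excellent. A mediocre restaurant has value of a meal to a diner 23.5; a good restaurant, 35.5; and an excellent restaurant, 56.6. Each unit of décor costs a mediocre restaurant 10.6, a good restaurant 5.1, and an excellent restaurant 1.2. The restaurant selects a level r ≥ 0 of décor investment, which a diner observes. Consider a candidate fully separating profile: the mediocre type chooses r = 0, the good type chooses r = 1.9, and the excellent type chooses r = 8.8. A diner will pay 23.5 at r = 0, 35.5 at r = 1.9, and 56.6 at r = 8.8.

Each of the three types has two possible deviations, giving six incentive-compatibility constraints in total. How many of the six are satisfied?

Mediocre (own payoff 23.5): to r=1.9 gives 35.5 − 10.6×1.9 = 15.36 → no gain ✓; to r=8.8 gives 56.6 − 10.6×8.8 = -36.68 → no gain ✓.
Excellent (own payoff 56.6 − 1.2×8.8 = 46.04): to r=0 gives 23.5 → no gain ✓; to r=1.9 gives 35.5 − 1.2×1.9 = 33.22 → no gain ✓.
Good (own payoff 35.5 − 5.1×1.9 = 25.81): to r=0 gives 23.5 → no gain ✓; to r=8.8 gives 56.6 − 5.1×8.8 = 11.72 → no gain ✓.
6 of the 6 constraints hold; this profile is a separating equilibrium.

6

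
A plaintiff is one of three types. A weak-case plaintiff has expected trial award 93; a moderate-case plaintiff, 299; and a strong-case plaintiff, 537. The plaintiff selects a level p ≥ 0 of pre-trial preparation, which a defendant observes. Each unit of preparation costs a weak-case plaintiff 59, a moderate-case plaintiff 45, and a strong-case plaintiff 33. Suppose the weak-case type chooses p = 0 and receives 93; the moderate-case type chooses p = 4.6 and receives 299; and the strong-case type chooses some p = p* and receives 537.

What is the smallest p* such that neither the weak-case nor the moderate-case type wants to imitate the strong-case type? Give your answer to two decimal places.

Weak-case type (on-path payoff 93) won't mimic when 93 ≥ 537 − 59·p*, i.e. p* ≥ 7.53.
Moderate-case type (on-path payoff 299 − 45×4.6 = 92) won't mimic when 92 ≥ 537 − 45·p*, i.e. p* ≥ 9.89.
Both must hold, so p* = max(7.53, 9.89) = 9.89. The moderate-case type's constraint binds.

9.89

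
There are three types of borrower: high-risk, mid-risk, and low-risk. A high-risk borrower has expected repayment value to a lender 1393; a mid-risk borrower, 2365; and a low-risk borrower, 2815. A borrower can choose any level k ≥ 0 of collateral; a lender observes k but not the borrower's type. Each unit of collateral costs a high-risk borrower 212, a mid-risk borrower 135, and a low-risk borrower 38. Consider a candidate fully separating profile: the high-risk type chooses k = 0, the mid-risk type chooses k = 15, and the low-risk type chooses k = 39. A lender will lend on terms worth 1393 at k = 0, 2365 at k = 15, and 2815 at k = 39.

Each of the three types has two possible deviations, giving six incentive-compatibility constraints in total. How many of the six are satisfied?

Low-risk (own payoff 2815 − 38×39 = 1333): to k=0 gives 1393 → profitable ✗; to k=15 gives 2365 − 38×15 = 1795 → profitable ✗.
High-risk (own payoff 1393): to k=15 gives 2365 − 212×15 = -815 → no gain ✓; to k=39 gives 2815 − 212×39 = -5453 → no gain ✓.
Mid-risk (own payoff 2365 − 135×15 = 340): to k=0 gives 1393 → profitable ✗; to k=39 gives 2815 − 135×39 = -2450 → no gain ✓.
3 of the 6 constraints hold; not an equilibrium.

3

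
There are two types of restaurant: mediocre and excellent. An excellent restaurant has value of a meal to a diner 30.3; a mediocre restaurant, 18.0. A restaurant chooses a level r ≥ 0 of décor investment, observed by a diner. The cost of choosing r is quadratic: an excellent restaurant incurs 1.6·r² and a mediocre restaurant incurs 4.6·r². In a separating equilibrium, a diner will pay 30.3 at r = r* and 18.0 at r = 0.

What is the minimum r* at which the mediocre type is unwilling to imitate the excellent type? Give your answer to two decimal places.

The mediocre type at r = 0 receives 18.0; imitating at r* yields 30.3 − 4.6·r*².
Indifference: 18.0 = 30.3 − 4.6·r*², so r*² = (30.3 − 18.0) / 4.6 ≈ 2.6739.
r* = √2.6739 ≈ 1.64.

1.64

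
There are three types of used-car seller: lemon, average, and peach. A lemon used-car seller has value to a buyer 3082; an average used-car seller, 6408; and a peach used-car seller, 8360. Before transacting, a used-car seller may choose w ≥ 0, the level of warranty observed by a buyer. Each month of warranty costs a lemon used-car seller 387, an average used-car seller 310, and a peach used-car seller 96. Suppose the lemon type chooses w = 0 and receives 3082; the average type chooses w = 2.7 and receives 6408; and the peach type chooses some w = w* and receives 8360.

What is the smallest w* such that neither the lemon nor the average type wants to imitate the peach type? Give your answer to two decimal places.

Lemon type (on-path payoff 3082) won't mimic when 3082 ≥ 8360 − 387·w*, i.e. w* ≥ 13.64.
Average type (on-path payoff 6408 − 310×2.7 = 5571) won't mimic when 5571 ≥ 8360 − 310·w*, i.e. w* ≥ 9.00.
Both must hold, so w* = max(13.64, 9.00) = 13.64. The lemon type's constraint binds.

13.64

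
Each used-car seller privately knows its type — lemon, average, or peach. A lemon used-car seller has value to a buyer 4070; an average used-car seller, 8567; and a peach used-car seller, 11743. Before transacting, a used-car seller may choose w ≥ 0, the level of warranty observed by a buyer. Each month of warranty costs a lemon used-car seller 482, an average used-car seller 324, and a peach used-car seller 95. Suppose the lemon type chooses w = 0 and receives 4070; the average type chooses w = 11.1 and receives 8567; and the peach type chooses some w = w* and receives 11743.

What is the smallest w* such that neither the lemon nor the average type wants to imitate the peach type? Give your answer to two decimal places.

Lemon type (on-path payoff 4070) won't mimic when 4070 ≥ 11743 − 482·w*, i.e. w* ≥ 15.92.
Average type (on-path payoff 8567 − 324×11.1 = 4970.6) won't mimic when 4970.6 ≥ 11743 − 324·w*, i.e. w* ≥ 20.90.
Both must hold, so w* = max(15.92, 20.90) = 20.90. The average type's constraint binds.

20.90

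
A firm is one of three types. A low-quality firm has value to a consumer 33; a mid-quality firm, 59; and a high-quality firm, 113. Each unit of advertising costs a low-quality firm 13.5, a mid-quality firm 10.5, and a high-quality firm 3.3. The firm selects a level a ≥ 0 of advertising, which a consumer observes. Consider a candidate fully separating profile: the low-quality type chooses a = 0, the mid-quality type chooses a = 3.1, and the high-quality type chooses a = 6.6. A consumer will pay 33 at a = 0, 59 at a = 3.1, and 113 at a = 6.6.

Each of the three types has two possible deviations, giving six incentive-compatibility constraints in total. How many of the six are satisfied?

4

Low-quality (own payoff 33): to a=3.1 gives 59 − 13.5×3.1 = 17.15 → no gain ✓; to a=6.6 gives 113 − 13.5×6.6 = 23.9 → no gain ✓.
Mid-quality (own payoff 59 − 10.5×3.1 = 26.45): to a=0 gives 33 → profitable ✗; to a=6.6 gives 113 − 10.5×6.6 = 43.7 → profitable ✗.
High-quality (own payoff 113 − 3.3×6.6 = 91.22): to a=0 gives 33 → no gain ✓; to a=3.1 gives 59 − 3.3×3.1 = 48.77 → no gain ✓.
4 of the 6 constraints hold; not an equilibrium.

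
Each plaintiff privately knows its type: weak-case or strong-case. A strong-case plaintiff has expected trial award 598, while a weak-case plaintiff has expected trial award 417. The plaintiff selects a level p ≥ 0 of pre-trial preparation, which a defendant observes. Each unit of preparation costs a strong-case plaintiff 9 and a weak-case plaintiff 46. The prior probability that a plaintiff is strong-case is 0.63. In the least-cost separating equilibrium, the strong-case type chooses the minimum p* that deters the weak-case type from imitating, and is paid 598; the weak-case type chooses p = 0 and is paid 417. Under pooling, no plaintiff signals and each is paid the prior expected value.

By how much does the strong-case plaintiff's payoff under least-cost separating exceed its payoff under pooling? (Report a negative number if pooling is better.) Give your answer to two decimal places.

Least-cost separating signal: p* solves 417 = 598 − 46·p*, so p* = (598 − 417)/46 ≈ 3.9348.
Strong-case type's separating payoff: 598 − 9 × p* = 598 − 9 × (598 − 417)/46 = 598 − 1629/46 ≈ 562.5870.
Pooling payoff: 0.63 × 598 + 0.37 × 417 = 531.03.
Difference: 562.5870 − 531.03 = 31.557, i.e. 31.56 to two decimal places.
The strong-case type prefers to separate.

31.56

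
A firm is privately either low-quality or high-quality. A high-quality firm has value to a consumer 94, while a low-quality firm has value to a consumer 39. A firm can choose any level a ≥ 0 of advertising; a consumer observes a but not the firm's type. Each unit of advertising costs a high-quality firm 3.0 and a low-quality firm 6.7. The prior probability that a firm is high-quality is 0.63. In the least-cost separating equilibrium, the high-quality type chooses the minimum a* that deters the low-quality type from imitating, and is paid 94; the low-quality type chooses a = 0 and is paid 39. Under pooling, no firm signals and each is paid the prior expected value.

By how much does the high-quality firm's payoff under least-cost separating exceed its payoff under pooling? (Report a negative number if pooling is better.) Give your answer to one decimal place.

-4.3

Least-cost separating signal: a* solves 39 = 94 − 6.7·a*, so a* = (94 − 39)/6.7 ≈ 8.2090.
High-quality type's separating payoff: 94 − 3.0 × a* = 94 − 3.0 × (94 − 39)/6.7 = 94 − 165/6.7 ≈ 69.373.
Pooling payoff: 0.63 × 94 + 0.37 × 39 = 73.65.
Difference: 69.373 − 73.65 = -4.277, i.e. -4.3 to one decimal place.
The high-quality type would prefer the pooling outcome.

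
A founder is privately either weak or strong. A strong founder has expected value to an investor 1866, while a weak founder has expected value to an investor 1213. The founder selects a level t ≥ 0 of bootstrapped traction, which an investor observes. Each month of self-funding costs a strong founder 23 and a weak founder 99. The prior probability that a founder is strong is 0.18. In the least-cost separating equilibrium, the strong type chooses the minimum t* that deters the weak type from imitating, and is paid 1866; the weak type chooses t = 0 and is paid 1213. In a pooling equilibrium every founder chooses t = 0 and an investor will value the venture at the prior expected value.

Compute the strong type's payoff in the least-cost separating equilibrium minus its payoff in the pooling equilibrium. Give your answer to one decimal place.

Least-cost separating signal: t* solves 1213 = 1866 − 99·t*, so t* = (1866 − 1213)/99 ≈ 6.5960.
Strong type's separating payoff: 1866 − 23 × t* = 1866 − 23 × (1866 − 1213)/99 = 1866 − 15019/99 ≈ 1714.293.
Pooling payoff: 0.18 × 1866 + 0.82 × 1213 = 1330.54.
Difference: 1714.293 − 1330.54 = 383.753, i.e. 383.8 to one decimal place.
The strong type prefers to separate.

383.8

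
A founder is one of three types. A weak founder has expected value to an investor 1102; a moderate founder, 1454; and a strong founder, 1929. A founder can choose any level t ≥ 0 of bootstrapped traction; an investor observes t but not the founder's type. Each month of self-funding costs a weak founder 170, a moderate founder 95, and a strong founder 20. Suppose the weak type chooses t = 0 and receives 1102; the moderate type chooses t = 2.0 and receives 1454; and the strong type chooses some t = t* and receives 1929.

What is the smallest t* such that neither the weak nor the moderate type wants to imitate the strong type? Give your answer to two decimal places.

7.00

Weak type (on-path payoff 1102) won't mimic when 1102 ≥ 1929 − 170·t*, i.e. t* ≥ 4.86.
Moderate type (on-path payoff 1454 − 95×2.0 = 1264) won't mimic when 1264 ≥ 1929 − 95·t*, i.e. t* ≥ 7.00.
Both must hold, so t* = max(4.86, 7.00) = 7.00. The moderate type's constraint binds.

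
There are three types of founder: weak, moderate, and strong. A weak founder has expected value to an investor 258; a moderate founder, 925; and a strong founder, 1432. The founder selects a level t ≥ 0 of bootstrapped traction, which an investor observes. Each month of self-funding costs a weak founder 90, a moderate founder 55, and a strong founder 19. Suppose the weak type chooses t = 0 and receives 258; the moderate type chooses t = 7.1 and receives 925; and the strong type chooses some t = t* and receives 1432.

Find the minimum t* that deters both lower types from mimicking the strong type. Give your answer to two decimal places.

16.32

Moderate type (on-path payoff 925 − 55×7.1 = 534.5) won't mimic when 534.5 ≥ 1432 − 55·t*, i.e. t* ≥ 16.32.
Weak type (on-path payoff 258) won't mimic when 258 ≥ 1432 − 90·t*, i.e. t* ≥ 13.04.
Both must hold, so t* = max(13.04, 16.32) = 16.32. The moderate type's constraint binds.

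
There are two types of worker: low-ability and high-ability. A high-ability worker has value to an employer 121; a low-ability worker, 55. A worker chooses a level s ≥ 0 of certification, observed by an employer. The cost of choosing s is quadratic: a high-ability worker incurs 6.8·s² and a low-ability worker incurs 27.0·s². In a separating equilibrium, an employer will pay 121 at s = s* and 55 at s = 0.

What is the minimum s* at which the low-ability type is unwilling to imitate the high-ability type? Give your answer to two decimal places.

1.56

The low-ability type at s = 0 receives 55; imitating at s* yields 121 − 27.0·s*².
Indifference: 55 = 121 − 27.0·s*², so s*² = (121 − 55) / 27.0 ≈ 2.4444.
s* = √2.4444 ≈ 1.56.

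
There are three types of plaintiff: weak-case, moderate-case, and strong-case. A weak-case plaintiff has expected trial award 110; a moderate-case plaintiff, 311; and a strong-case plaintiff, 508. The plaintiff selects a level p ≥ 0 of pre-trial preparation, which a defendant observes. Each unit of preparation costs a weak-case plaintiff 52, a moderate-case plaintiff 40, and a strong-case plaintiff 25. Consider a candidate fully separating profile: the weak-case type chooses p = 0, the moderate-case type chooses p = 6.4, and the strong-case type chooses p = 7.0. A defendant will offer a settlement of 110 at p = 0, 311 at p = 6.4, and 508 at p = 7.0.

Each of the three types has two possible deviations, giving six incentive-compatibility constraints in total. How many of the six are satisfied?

Moderate-case (own payoff 311 − 40×6.4 = 55): to p=0 gives 110 → profitable ✗; to p=7.0 gives 508 − 40×7.0 = 228 → profitable ✗.
Strong-case (own payoff 508 − 25×7.0 = 333): to p=0 gives 110 → no gain ✓; to p=6.4 gives 311 − 25×6.4 = 151 → no gain ✓.
Weak-case (own payoff 110): to p=6.4 gives 311 − 52×6.4 = -21.8 → no gain ✓; to p=7.0 gives 508 − 52×7.0 = 144 → profitable ✗.
3 of the 6 constraints hold; not an equilibrium.

3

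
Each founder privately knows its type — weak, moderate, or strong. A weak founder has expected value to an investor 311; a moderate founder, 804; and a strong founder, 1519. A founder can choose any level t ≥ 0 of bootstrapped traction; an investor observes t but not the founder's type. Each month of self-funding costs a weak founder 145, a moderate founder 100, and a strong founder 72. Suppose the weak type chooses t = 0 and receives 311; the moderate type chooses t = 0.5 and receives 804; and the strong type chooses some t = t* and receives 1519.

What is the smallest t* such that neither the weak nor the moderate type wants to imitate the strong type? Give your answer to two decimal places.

8.33

Moderate type (on-path payoff 804 − 100×0.5 = 754) won't mimic when 754 ≥ 1519 − 100·t*, i.e. t* ≥ 7.65.
Weak type (on-path payoff 311) won't mimic when 311 ≥ 1519 − 145·t*, i.e. t* ≥ 8.33.
Both must hold, so t* = max(8.33, 7.65) = 8.33. The weak type's constraint binds.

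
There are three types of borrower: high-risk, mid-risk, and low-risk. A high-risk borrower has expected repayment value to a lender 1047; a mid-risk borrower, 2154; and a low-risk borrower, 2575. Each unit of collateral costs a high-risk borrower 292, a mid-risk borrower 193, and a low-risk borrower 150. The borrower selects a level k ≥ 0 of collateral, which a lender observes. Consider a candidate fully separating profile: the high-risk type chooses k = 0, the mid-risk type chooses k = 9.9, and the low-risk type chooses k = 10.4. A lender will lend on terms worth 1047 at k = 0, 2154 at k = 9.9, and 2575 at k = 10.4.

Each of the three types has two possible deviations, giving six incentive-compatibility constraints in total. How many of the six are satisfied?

Mid-risk (own payoff 2154 − 193×9.9 = 243.3): to k=0 gives 1047 → profitable ✗; to k=10.4 gives 2575 − 193×10.4 = 567.8 → profitable ✗.
Low-risk (own payoff 2575 − 150×10.4 = 1015): to k=0 gives 1047 → profitable ✗; to k=9.9 gives 2154 − 150×9.9 = 669 → no gain ✓.
High-risk (own payoff 1047): to k=9.9 gives 2154 − 292×9.9 = -736.8 → no gain ✓; to k=10.4 gives 2575 − 292×10.4 = -461.8 → no gain ✓.
3 of the 6 constraints hold; not an equilibrium.

3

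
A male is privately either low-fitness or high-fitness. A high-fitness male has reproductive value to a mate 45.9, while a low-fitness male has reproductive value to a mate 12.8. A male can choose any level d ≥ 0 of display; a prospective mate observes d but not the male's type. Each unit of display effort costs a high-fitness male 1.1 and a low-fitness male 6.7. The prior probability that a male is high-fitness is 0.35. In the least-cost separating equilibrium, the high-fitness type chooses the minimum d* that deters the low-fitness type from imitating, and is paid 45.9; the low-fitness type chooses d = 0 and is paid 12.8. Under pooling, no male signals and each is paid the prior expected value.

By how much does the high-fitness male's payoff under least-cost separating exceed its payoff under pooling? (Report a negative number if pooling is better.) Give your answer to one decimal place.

Least-cost separating signal: d* solves 12.8 = 45.9 − 6.7·d*, so d* = (45.9 − 12.8)/6.7 ≈ 4.9403.
High-fitness type's separating payoff: 45.9 − 1.1 × d* = 45.9 − 1.1 × (45.9 − 12.8)/6.7 = 45.9 − 36.41/6.7 ≈ 40.466.
Pooling payoff: 0.35 × 45.9 + 0.65 × 12.8 = 24.385.
Difference: 40.466 − 24.385 = 16.081, i.e. 16.1 to one decimal place.
The high-fitness type prefers to separate.

16.1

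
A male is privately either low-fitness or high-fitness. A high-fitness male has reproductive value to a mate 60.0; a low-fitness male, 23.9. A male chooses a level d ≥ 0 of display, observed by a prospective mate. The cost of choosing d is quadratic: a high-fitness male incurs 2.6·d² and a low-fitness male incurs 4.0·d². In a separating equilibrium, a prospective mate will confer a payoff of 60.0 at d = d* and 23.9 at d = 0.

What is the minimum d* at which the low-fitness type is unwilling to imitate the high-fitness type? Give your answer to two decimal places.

The low-fitness type at d = 0 receives 23.9; imitating at d* yields 60.0 − 4.0·d*².
Indifference: 23.9 = 60.0 − 4.0·d*², so d*² = (60.0 − 23.9) / 4.0 = 9.025.
d* = √9.025 ≈ 3.00.

3.00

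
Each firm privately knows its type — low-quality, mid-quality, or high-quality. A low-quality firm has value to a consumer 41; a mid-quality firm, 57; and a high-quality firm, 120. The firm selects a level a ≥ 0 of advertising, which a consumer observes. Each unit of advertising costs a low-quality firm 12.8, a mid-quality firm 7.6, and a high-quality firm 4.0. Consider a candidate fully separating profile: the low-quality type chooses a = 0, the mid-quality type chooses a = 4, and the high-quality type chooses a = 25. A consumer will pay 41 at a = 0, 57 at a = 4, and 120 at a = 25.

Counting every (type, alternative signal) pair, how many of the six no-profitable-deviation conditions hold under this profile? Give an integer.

3

Mid-quality (own payoff 57 − 7.6×4 = 26.6): to a=0 gives 41 → profitable ✗; to a=25 gives 120 − 7.6×25 = -70 → no gain ✓.
High-quality (own payoff 120 − 4.0×25 = 20): to a=0 gives 41 → profitable ✗; to a=4 gives 57 − 4.0×4 = 41 → profitable ✗.
Low-quality (own payoff 41): to a=4 gives 57 − 12.8×4 = 5.8 → no gain ✓; to a=25 gives 120 − 12.8×25 = -200 → no gain ✓.
3 of the 6 constraints hold; not an equilibrium.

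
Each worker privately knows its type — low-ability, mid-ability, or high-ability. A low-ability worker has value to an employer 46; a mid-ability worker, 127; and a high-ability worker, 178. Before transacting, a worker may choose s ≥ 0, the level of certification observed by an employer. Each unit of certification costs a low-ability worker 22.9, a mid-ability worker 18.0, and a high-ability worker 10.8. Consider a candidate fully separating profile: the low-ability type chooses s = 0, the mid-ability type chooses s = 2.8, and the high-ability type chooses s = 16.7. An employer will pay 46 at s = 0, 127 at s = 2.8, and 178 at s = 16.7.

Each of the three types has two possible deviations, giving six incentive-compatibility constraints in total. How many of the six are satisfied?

3

Mid-ability (own payoff 127 − 18.0×2.8 = 76.6): to s=0 gives 46 → no gain ✓; to s=16.7 gives 178 − 18.0×16.7 = -122.6 → no gain ✓.
High-ability (own payoff 178 − 10.8×16.7 = -2.36): to s=0 gives 46 → profitable ✗; to s=2.8 gives 127 − 10.8×2.8 = 96.76 → profitable ✗.
Low-ability (own payoff 46): to s=2.8 gives 127 − 22.9×2.8 = 62.88 → profitable ✗; to s=16.7 gives 178 − 22.9×16.7 = -204.43 → no gain ✓.
3 of the 6 constraints hold; not an equilibrium.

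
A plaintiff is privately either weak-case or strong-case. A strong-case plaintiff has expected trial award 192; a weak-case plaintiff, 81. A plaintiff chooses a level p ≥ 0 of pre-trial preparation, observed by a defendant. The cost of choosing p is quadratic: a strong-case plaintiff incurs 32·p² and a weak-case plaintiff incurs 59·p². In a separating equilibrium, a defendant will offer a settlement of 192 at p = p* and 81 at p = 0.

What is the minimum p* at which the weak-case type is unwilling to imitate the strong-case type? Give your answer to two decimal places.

The weak-case type at p = 0 receives 81; imitating at p* yields 192 − 59·p*².
Indifference: 81 = 192 − 59·p*², so p*² = (192 − 81) / 59 ≈ 1.8814.
p* = √1.8814 ≈ 1.37.

1.37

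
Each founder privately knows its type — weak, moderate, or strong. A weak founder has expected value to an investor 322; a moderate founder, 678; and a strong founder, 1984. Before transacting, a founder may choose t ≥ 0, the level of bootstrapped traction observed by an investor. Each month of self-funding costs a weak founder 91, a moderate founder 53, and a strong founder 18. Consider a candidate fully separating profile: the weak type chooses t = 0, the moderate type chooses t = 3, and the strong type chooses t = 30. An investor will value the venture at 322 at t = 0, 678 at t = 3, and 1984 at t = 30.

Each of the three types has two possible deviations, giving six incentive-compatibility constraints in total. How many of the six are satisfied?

5

Strong (own payoff 1984 − 18×30 = 1444): to t=0 gives 322 → no gain ✓; to t=3 gives 678 − 18×3 = 624 → no gain ✓.
Weak (own payoff 322): to t=3 gives 678 − 91×3 = 405 → profitable ✗; to t=30 gives 1984 − 91×30 = -746 → no gain ✓.
Moderate (own payoff 678 − 53×3 = 519): to t=0 gives 322 → no gain ✓; to t=30 gives 1984 − 53×30 = 394 → no gain ✓.
5 of the 6 constraints hold; not an equilibrium.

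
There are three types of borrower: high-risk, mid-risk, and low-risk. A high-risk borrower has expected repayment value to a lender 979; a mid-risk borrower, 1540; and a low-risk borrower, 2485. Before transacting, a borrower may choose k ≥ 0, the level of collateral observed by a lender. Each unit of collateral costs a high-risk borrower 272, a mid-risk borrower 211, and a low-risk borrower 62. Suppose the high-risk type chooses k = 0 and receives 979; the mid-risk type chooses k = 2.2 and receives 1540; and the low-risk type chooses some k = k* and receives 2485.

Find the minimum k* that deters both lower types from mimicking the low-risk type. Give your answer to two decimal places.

6.68

High-risk type (on-path payoff 979) won't mimic when 979 ≥ 2485 − 272·k*, i.e. k* ≥ 5.54.
Mid-risk type (on-path payoff 1540 − 211×2.2 = 1075.8) won't mimic when 1075.8 ≥ 2485 − 211·k*, i.e. k* ≥ 6.68.
Both must hold, so k* = max(5.54, 6.68) = 6.68. The mid-risk type's constraint binds.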